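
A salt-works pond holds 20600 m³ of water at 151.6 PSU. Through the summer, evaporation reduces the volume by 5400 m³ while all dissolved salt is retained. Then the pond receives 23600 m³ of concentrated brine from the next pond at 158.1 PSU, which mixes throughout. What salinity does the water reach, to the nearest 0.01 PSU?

176.65 PSU

After evaporation: salt = 20,600×151.6 = 3,122,960; volume = 20,600 − 5,400 = 15,200 m³
After mixing: salt = 3,122,960 + 23,600×158.1 = 6,854,120; volume = 15,200 + 23,600 = 38,800 m³
S = 6,854,120 / 38,800 = 176.6526 PSU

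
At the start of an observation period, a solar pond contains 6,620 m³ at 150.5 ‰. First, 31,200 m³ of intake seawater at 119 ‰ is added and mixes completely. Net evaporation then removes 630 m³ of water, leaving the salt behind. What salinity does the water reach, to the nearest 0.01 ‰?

After mixing: salt = 6,620×150.5 + 31,200×119 = 4,709,110; volume = 37,820 m³
After evaporation: salt unchanged = 4,709,110; volume = 37,820 − 630 = 37,190 m³
S = 4,709,110 / 37,190 = 126.623 ‰

126.62 ‰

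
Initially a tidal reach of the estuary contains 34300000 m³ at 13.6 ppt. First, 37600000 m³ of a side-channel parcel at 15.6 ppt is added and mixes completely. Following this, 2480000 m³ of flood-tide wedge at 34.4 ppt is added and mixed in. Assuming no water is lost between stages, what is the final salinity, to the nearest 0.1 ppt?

Mass of salt is conserved:
Initial salt = 34,300,000×13.6 = 466,480,000
After stage 1: salt = 466,480,000 + 37,600,000×15.6 = 1,053,040,000; volume = 71,900,000 m³; S = 14.646 ppt
After stage 2: salt = 1,053,040,000 + 2,480,000×34.4 = 1,138,352,000; volume = 74,380,000 m³
S = 1,138,352,000 / 74,380,000 = 15.3045 ppt

15.3 ppt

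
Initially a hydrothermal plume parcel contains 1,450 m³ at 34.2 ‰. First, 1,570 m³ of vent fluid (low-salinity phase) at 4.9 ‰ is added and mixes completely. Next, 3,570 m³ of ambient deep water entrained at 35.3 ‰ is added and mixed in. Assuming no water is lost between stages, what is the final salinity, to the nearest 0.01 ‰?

Total salt / total volume:
Initial salt = 1,450×34.2 = 49,590
After stage 1: salt = 49,590 + 1,570×4.9 = 57,283; volume = 3,020 m³; S = 18.968 ‰
After stage 2: salt = 57,283 + 3,570×35.3 = 183,304; volume = 6,590 m³
S = 183,304 / 6,590 = 27.8155 ‰

27.82 ‰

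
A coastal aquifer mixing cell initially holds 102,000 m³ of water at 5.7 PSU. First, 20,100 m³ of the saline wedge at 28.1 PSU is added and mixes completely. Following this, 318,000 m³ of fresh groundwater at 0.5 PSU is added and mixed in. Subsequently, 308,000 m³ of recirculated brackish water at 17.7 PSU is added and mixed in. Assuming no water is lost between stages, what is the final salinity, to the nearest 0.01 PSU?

By conservation of dissolved salt,
Initial salt = 102,000×5.7 = 581,400
After stage 1: salt = 581,400 + 20,100×28.1 = 1,146,210; volume = 122,100 m³; S = 9.387 PSU
After stage 2: salt = 1,146,210 + 318,000×0.5 = 1,305,210; volume = 440,100 m³; S = 2.966 PSU
After stage 3: salt = 1,305,210 + 308,000×17.7 = 6,756,810; volume = 748,100 m³
S = 6,756,810 / 748,100 = 9.032 PSU

9.03 PSU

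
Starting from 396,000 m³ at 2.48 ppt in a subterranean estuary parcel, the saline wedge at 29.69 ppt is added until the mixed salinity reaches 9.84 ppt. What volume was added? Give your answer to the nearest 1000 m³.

Salt balance: 396,000×2.48 + V×29.69 = (396,000+V)×9.84
982,080 + 29.69V = 3,896,640 + 9.84V
2,914,560 = 19.85V
V = 146,829.22 m³

147000 m³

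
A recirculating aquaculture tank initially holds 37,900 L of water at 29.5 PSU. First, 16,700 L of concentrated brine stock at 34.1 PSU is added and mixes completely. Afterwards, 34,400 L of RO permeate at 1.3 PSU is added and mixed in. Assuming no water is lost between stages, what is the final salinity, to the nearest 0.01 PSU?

19.46 PSU

Weighted by volume,
Initial salt = 37,900×29.5 = 1,118,050
After stage 1: salt = 1,118,050 + 16,700×34.1 = 1,687,520; volume = 54,600 L; S = 30.907 PSU
After stage 2: salt = 1,687,520 + 34,400×1.3 = 1,732,240; volume = 89,000 L
S = 1,732,240 / 89,000 = 19.4634 PSU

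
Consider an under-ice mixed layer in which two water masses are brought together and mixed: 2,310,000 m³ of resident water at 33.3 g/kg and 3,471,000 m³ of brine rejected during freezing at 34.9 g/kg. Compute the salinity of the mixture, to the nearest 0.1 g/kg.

By conservation of dissolved salt,
salt = 2,310,000×33.3 + 3,471,000×34.9 = 76,923,000 + 121,137,900 = 198,060,900
volume = 2,310,000 + 3,471,000 = 5,781,000 m³
S = 198,060,900 / 5,781,000 = 34.261 g/kg

34.3 g/kg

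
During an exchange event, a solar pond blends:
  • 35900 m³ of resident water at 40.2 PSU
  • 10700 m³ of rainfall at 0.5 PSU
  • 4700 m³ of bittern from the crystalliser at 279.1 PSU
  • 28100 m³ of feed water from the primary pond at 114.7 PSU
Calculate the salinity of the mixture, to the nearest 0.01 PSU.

75.36 PSU

Mass of salt is conserved:
salt = 35,900×40.2 + 10,700×0.5 + 4,700×279.1 + 28,100×114.7 = 1,443,180 + 5,350 + 1,311,770 + 3,223,070 = 5,983,370
volume = 35,900 + 10,700 + 4,700 + 28,100 = 79,400 m³
S = 5,983,370 / 79,400 = 75.3573 PSU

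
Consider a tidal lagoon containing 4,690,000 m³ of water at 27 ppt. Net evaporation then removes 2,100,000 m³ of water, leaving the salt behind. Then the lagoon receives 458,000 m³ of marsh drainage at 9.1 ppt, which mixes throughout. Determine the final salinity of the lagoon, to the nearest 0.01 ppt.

42.91 ppt

After evaporation: salt = 4,690,000×27 = 126,630,000; volume = 4,690,000 − 2,100,000 = 2,590,000 m³
After mixing: salt = 126,630,000 + 458,000×9.1 = 130,797,800; volume = 2,590,000 + 458,000 = 3,048,000 m³
S = 130,797,800 / 3,048,000 = 42.9127 ppt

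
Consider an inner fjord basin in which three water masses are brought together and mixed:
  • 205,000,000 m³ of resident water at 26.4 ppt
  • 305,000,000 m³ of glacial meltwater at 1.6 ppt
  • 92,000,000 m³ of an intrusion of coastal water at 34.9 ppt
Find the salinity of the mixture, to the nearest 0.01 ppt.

15.13 ppt

Mass of salt is conserved:
salt = 205,000,000×26.4 + 305,000,000×1.6 + 92,000,000×34.9 = 5,412,000,000 + 488,000,000 + 3,210,800,000 = 9,110,800,000
volume = 205,000,000 + 305,000,000 + 92,000,000 = 602,000,000 m³
S = 9,110,800,000 / 602,000,000 = 15.1342 ppt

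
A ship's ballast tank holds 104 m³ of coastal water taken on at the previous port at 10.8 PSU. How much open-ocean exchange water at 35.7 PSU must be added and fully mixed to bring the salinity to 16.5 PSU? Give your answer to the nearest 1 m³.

Salt balance: 104×10.8 + V×35.7 = (104+V)×16.5
1,123.2 + 35.7V = 1,716 + 16.5V
592.8 = 19.2V
V = 30.88 m³

31 m³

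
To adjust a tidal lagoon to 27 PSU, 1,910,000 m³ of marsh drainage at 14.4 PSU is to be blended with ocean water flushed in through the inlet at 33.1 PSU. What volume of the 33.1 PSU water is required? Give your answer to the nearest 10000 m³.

3950000 m³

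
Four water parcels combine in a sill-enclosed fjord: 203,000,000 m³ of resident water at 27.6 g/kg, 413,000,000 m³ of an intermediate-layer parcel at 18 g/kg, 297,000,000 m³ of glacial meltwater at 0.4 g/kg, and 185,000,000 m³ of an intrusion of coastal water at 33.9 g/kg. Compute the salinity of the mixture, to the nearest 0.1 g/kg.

Weighted by volume,
salt = 203,000,000×27.6 + 413,000,000×18 + 297,000,000×0.4 + 185,000,000×33.9 = 5,602,800,000 + 7,434,000,000 + 118,800,000 + 6,271,500,000 = 19,427,100,000
volume = 203,000,000 + 413,000,000 + 297,000,000 + 185,000,000 = 1,098,000,000 m³
S = 19,427,100,000 / 1,098,000,000 = 17.693 g/kg

17.7 g/kg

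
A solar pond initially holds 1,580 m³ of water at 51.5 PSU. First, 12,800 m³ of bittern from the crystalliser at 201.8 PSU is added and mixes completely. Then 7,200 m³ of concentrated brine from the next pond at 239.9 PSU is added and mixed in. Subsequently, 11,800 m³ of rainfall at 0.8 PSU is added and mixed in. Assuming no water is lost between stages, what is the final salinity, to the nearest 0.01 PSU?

Total salt / total volume:
Initial salt = 1,580×51.5 = 81,370
After stage 1: salt = 81,370 + 12,800×201.8 = 2,664,410; volume = 14,380 m³; S = 185.286 PSU
After stage 2: salt = 2,664,410 + 7,200×239.9 = 4,391,690; volume = 21,580 m³; S = 203.507 PSU
After stage 3: salt = 4,391,690 + 11,800×0.8 = 4,401,130; volume = 33,380 m³
S = 4,401,130 / 33,380 = 131.8493 PSU

131.85 PSU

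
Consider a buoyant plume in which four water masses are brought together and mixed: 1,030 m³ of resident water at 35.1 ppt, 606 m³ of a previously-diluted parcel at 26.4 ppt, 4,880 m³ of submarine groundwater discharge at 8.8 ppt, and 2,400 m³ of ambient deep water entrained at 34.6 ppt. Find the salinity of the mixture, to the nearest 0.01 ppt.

19.98 ppt

Weighted by volume,
salt = 1,030×35.1 + 606×26.4 + 4,880×8.8 + 2,400×34.6 = 36,153 + 15,998.4 + 42,944 + 83,040 = 178,135.4
volume = 1,030 + 606 + 4,880 + 2,400 = 8,916 m³
S = 178,135.4 / 8,916 = 19.9793 ppt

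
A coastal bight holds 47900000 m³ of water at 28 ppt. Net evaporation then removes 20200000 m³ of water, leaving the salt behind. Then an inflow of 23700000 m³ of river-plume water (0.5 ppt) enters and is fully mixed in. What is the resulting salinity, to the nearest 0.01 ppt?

26.32 ppt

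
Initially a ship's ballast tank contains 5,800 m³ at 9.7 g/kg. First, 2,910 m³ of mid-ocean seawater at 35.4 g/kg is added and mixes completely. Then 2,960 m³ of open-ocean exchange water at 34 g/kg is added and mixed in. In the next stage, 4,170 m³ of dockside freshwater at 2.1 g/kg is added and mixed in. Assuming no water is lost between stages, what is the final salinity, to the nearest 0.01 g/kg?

16.96 g/kg

Total salt / total volume:
Initial salt = 5,800×9.7 = 56,260
After stage 1: salt = 56,260 + 2,910×35.4 = 159,274; volume = 8,710 m³; S = 18.286 g/kg
After stage 2: salt = 159,274 + 2,960×34 = 259,914; volume = 11,670 m³; S = 22.272 g/kg
After stage 3: salt = 259,914 + 4,170×2.1 = 268,671; volume = 15,840 m³
S = 268,671 / 15,840 = 16.9616 g/kg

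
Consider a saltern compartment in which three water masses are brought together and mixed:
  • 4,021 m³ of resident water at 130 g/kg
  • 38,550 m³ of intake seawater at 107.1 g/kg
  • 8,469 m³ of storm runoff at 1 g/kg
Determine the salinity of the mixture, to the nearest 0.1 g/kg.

91.3 g/kg

Conserving salt mass:
salt = 4,021×130 + 38,550×107.1 + 8,469×1 = 522,730 + 4,128,705 + 8,469 = 4,659,904
volume = 4,021 + 38,550 + 8,469 = 51,040 m³
S = 4,659,904 / 51,040 = 91.299 g/kg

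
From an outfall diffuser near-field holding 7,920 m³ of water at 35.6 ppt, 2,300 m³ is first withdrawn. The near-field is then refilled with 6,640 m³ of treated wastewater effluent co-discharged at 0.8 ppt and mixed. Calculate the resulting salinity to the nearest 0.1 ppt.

Remaining after removal: 5,620 m³ at 35.6 ppt (salt = 200,072)
After addition: salt = 200,072 + 6,640×0.8 = 205,384; volume = 12,260 m³
S = 205,384 / 12,260 = 16.7524 ppt

16.8 ppt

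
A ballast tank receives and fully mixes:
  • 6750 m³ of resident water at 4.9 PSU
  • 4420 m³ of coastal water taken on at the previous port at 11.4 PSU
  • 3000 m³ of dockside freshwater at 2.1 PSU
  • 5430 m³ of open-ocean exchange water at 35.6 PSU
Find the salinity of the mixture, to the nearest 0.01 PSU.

14.44 PSU

Mass of salt is conserved:
salt = 6,750×4.9 + 4,420×11.4 + 3,000×2.1 + 5,430×35.6 = 33,075 + 50,388 + 6,300 + 193,308 = 283,071
volume = 6,750 + 4,420 + 3,000 + 5,430 = 19,600 m³
S = 283,071 / 19,600 = 14.4424 PSU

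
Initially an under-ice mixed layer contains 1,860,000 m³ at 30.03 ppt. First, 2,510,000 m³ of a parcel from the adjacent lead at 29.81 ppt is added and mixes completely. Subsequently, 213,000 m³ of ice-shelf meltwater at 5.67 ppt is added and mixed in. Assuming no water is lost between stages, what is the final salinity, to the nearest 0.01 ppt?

Salt balance:
Initial salt = 1,860,000×30.03 = 55,855,800
After stage 1: salt = 55,855,800 + 2,510,000×29.81 = 130,678,900; volume = 4,370,000 m³; S = 29.904 ppt
After stage 2: salt = 130,678,900 + 213,000×5.67 = 131,886,610; volume = 4,583,000 m³
S = 131,886,610 / 4,583,000 = 28.7774 ppt

28.78 ppt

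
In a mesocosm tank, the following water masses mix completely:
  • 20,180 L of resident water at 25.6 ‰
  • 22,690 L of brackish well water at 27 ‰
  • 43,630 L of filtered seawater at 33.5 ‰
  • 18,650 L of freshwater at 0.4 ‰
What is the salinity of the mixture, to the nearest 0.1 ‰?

Total salt / total volume:
salt = 20,180×25.6 + 22,690×27 + 43,630×33.5 + 18,650×0.4 = 516,608 + 612,630 + 1,461,605 + 7,460 = 2,598,303
volume = 20,180 + 22,690 + 43,630 + 18,650 = 105,150 L
S = 2,598,303 / 105,150 = 24.71 ‰

24.7 ‰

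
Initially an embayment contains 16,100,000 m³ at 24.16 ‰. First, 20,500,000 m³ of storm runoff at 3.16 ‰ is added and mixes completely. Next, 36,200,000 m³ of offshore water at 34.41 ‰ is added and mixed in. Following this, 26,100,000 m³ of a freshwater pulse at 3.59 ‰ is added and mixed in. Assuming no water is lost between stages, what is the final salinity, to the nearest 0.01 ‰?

18.13 ‰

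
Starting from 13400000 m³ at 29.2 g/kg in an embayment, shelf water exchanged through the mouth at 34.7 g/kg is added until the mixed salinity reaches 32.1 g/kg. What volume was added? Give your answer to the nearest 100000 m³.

14900000 m³

Salt balance: 13,400,000×29.2 + V×34.7 = (13,400,000+V)×32.1
391,280,000 + 34.7V = 430,140,000 + 32.1V
38,860,000 = 2.6V
V = 14,946,153.85 m³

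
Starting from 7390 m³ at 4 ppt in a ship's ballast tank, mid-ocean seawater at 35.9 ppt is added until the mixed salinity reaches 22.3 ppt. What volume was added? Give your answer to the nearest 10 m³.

Salt balance: 7,390×4 + V×35.9 = (7,390+V)×22.3
29,560 + 35.9V = 164,797 + 22.3V
135,237 = 13.6V
V = 9,943.9 m³

9940 m³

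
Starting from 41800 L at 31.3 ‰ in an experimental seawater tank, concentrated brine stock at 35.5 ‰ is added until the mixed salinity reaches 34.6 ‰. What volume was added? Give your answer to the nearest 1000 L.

153000 L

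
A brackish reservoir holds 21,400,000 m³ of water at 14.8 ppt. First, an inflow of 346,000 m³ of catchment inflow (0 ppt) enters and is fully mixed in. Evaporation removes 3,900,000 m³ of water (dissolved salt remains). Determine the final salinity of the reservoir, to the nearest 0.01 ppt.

After mixing: salt = 21,400,000×14.8 + 346,000×0 = 316,720,000; volume = 21,746,000 m³
After evaporation: salt unchanged = 316,720,000; volume = 21,746,000 − 3,900,000 = 17,846,000 m³
S = 316,720,000 / 17,846,000 = 17.7474 ppt

17.75 ppt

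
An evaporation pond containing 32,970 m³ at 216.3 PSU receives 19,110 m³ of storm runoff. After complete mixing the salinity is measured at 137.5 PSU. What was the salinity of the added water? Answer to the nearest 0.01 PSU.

Salt balance: 32,970×216.3 + 19,110×S = 52,080×137.5
7,131,411 + 19,110·S = 7,161,000
S = (7,161,000 − 7,131,411) / 19,110 = 1.5484 PSU

1.55 PSU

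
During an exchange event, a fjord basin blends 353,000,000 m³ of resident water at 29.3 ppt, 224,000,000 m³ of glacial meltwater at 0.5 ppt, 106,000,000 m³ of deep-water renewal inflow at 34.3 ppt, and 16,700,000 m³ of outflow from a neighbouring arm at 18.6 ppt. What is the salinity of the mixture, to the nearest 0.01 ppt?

20.58 ppt

Weighted by volume,
salt = 353,000,000×29.3 + 224,000,000×0.5 + 106,000,000×34.3 + 16,700,000×18.6 = 10,342,900,000 + 112,000,000 + 3,635,800,000 + 310,620,000 = 14,401,320,000
volume = 353,000,000 + 224,000,000 + 106,000,000 + 16,700,000 = 699,700,000 m³
S = 14,401,320,000 / 699,700,000 = 20.5821 ppt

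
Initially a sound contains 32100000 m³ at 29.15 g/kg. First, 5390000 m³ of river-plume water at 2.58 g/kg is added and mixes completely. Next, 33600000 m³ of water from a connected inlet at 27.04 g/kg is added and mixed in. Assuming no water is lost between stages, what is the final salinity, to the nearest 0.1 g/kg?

Conserving salt mass:
Initial salt = 32,100,000×29.15 = 935,715,000
After stage 1: salt = 935,715,000 + 5,390,000×2.58 = 949,621,200; volume = 37,490,000 m³; S = 25.33 g/kg
After stage 2: salt = 949,621,200 + 33,600,000×27.04 = 1,858,165,200; volume = 71,090,000 m³
S = 1,858,165,200 / 71,090,000 = 26.1382 g/kg

26.1 g/kg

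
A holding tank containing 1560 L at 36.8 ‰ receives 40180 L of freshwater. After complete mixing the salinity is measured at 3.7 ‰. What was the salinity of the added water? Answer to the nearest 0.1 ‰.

Salt balance: 1,560×36.8 + 40,180×S = 41,740×3.7
57,408 + 40,180·S = 154,438
S = (154,438 − 57,408) / 40,180 = 2.4149 ‰

2.4 ‰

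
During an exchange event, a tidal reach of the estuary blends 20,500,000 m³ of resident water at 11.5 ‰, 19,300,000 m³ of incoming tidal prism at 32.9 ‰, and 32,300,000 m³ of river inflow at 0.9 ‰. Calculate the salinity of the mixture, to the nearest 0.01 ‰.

Salt balance:
salt = 20,500,000×11.5 + 19,300,000×32.9 + 32,300,000×0.9 = 235,750,000 + 634,970,000 + 29,070,000 = 899,790,000
volume = 20,500,000 + 19,300,000 + 32,300,000 = 72,100,000 m³
S = 899,790,000 / 72,100,000 = 12.4798 ‰

12.48 ‰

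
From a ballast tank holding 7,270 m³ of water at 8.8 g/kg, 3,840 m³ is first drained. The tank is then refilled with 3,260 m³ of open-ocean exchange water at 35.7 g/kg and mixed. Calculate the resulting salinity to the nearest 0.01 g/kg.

21.91 g/kg

Remaining after removal: 3,430 m³ at 8.8 g/kg (salt = 30,184)
After addition: salt = 30,184 + 3,260×35.7 = 146,566; volume = 6,690 m³
S = 146,566 / 6,690 = 21.9082 g/kg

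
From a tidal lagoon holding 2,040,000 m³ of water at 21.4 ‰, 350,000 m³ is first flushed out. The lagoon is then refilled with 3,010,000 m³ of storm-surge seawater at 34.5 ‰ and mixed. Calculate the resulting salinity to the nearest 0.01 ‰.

29.79 ‰

Remaining after removal: 1,690,000 m³ at 21.4 ‰ (salt = 36,166,000)
After addition: salt = 36,166,000 + 3,010,000×34.5 = 140,011,000; volume = 4,700,000 m³
S = 140,011,000 / 4,700,000 = 29.7896 ‰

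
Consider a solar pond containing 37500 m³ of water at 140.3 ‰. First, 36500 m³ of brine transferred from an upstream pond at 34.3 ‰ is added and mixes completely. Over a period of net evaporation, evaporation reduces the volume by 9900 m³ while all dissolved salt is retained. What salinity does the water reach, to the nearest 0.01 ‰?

After mixing: salt = 37,500×140.3 + 36,500×34.3 = 6,513,200; volume = 74,000 m³
After evaporation: salt unchanged = 6,513,200; volume = 74,000 − 9,900 = 64,100 m³
S = 6,513,200 / 64,100 = 101.61 ‰

101.61 ‰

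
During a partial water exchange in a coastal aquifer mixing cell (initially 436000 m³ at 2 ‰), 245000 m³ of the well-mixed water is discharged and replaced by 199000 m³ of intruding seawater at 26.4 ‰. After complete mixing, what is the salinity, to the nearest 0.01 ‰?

Remaining after removal: 191,000 m³ at 2 ‰ (salt = 382,000)
After addition: salt = 382,000 + 199,000×26.4 = 5,635,600; volume = 390,000 m³
S = 5,635,600 / 390,000 = 14.4503 ‰

14.45 ‰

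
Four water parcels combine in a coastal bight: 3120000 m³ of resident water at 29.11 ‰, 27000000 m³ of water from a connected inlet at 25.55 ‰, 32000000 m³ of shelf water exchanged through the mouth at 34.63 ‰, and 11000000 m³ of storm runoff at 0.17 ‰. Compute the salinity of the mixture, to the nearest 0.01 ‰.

25.86 ‰

Salt balance:
salt = 3,120,000×29.11 + 27,000,000×25.55 + 32,000,000×34.63 + 11,000,000×0.17 = 90,823,200 + 689,850,000 + 1,108,160,000 + 1,870,000 = 1,890,703,200
volume = 3,120,000 + 27,000,000 + 32,000,000 + 11,000,000 = 73,120,000 m³
S = 1,890,703,200 / 73,120,000 = 25.8575 ‰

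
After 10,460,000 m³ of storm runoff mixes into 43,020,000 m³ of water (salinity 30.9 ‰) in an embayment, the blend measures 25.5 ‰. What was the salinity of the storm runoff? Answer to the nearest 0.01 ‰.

3.29 ‰

Salt balance: 43,020,000×30.9 + 10,460,000×S = 53,480,000×25.5
1,329,318,000 + 10,460,000·S = 1,363,740,000
S = (1,363,740,000 − 1,329,318,000) / 10,460,000 = 3.2908 ‰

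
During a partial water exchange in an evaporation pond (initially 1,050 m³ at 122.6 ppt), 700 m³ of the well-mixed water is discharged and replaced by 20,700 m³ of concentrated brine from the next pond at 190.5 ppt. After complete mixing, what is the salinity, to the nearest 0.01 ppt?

Remaining after removal: 350 m³ at 122.6 ppt (salt = 42,910)
After addition: salt = 42,910 + 20,700×190.5 = 3,986,260; volume = 21,050 m³
S = 3,986,260 / 21,050 = 189.371 ppt

189.37 ppt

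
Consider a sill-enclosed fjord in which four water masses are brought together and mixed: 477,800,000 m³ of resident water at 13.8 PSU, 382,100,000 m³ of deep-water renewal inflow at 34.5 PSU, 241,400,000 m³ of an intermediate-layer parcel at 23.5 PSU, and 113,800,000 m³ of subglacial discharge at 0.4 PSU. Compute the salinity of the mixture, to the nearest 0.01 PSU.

Mass of salt is conserved:
salt = 477,800,000×13.8 + 382,100,000×34.5 + 241,400,000×23.5 + 113,800,000×0.4 = 6,593,640,000 + 13,182,450,000 + 5,672,900,000 + 45,520,000 = 25,494,510,000
volume = 477,800,000 + 382,100,000 + 241,400,000 + 113,800,000 = 1,215,100,000 m³
S = 25,494,510,000 / 1,215,100,000 = 20.9814 PSU

20.98 PSU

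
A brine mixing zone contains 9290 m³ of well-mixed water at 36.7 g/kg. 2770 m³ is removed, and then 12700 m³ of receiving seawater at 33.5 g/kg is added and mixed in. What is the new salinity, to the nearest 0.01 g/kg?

34.59 g/kg

Remaining after removal: 6,520 m³ at 36.7 g/kg (salt = 239,284)
After addition: salt = 239,284 + 12,700×33.5 = 664,734; volume = 19,220 m³
S = 664,734 / 19,220 = 34.5855 g/kg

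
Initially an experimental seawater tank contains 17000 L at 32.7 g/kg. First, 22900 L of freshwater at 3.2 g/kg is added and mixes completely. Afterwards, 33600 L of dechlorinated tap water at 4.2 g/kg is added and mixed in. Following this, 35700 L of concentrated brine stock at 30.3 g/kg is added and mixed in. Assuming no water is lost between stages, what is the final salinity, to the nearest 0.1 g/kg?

Total salt / total volume:
Initial salt = 17,000×32.7 = 555,900
After stage 1: salt = 555,900 + 22,900×3.2 = 629,180; volume = 39,900 L; S = 15.769 g/kg
After stage 2: salt = 629,180 + 33,600×4.2 = 770,300; volume = 73,500 L; S = 10.48 g/kg
After stage 3: salt = 770,300 + 35,700×30.3 = 1,852,010; volume = 109,200 L
S = 1,852,010 / 109,200 = 16.9598 g/kg

17.0 g/kg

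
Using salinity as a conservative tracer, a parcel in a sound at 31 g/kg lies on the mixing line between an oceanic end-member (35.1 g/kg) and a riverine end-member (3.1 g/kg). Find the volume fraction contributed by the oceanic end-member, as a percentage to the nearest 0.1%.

Let g be the oceanic fraction. Salt balance per unit volume:
g×35.1 + (1−g)×3.1 = 31
g = (31 − 3.1) / (35.1 − 3.1) = 27.9/32 = 0.8719

87.2%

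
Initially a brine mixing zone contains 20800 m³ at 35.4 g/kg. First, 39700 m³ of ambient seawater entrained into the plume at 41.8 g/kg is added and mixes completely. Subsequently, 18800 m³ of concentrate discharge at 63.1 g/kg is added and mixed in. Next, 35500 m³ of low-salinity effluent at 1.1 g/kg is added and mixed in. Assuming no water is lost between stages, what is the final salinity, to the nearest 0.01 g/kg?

31.54 g/kg

By conservation of dissolved salt,
Initial salt = 20,800×35.4 = 736,320
After stage 1: salt = 736,320 + 39,700×41.8 = 2,395,780; volume = 60,500 m³; S = 39.6 g/kg
After stage 2: salt = 2,395,780 + 18,800×63.1 = 3,582,060; volume = 79,300 m³; S = 45.171 g/kg
After stage 3: salt = 3,582,060 + 35,500×1.1 = 3,621,110; volume = 114,800 m³
S = 3,621,110 / 114,800 = 31.5428 g/kg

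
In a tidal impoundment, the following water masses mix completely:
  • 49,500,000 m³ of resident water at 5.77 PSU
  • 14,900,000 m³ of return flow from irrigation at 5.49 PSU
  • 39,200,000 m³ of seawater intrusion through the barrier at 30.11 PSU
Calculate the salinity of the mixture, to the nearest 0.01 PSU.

Salt balance:
salt = 49,500,000×5.77 + 14,900,000×5.49 + 39,200,000×30.11 = 285,615,000 + 81,801,000 + 1,180,312,000 = 1,547,728,000
volume = 49,500,000 + 14,900,000 + 39,200,000 = 103,600,000 m³
S = 1,547,728,000 / 103,600,000 = 14.9395 PSU

14.94 PSU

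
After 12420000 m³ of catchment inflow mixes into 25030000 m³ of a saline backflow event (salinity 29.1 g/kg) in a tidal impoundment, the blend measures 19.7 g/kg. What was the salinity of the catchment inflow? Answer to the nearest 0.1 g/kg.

0.8 g/kg

Salt balance: 25,030,000×29.1 + 12,420,000×S = 37,450,000×19.7
728,373,000 + 12,420,000·S = 737,765,000
S = (737,765,000 − 728,373,000) / 12,420,000 = 0.7562 g/kg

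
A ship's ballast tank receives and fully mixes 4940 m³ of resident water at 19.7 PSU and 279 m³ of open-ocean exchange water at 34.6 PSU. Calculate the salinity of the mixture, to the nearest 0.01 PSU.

Mass of salt is conserved:
salt = 4,940×19.7 + 279×34.6 = 97,318 + 9,653.4 = 106,971.4
volume = 4,940 + 279 = 5,219 m³
S = 106,971.4 / 5,219 = 20.4965 PSU

20.50 PSU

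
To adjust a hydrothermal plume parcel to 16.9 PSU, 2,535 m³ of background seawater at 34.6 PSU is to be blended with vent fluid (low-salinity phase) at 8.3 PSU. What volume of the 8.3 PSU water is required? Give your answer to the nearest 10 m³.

Salt balance: 2,535×34.6 + V×8.3 = (2,535+V)×16.9
87,711 + 8.3V = 42,841.5 + 16.9V
44,869.5 = 8.6V
V = 5,217.38 m³

5220 m³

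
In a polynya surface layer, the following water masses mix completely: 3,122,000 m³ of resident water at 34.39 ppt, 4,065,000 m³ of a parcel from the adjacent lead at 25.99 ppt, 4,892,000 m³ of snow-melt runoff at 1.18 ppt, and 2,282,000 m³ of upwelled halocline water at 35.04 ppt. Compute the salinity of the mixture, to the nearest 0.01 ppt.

Salt balance:
salt = 3,122,000×34.39 + 4,065,000×25.99 + 4,892,000×1.18 + 2,282,000×35.04 = 107,365,580 + 105,649,350 + 5,772,560 + 79,961,280 = 298,748,770
volume = 3,122,000 + 4,065,000 + 4,892,000 + 2,282,000 = 14,361,000 m³
S = 298,748,770 / 14,361,000 = 20.8028 ppt

20.80 ppt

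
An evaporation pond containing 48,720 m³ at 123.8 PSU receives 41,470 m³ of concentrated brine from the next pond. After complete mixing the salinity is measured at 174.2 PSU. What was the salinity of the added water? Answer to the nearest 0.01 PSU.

233.41 PSU

Salt balance: 48,720×123.8 + 41,470×S = 90,190×174.2
6,031,536 + 41,470·S = 15,711,098
S = (15,711,098 − 6,031,536) / 41,470 = 233.4112 PSU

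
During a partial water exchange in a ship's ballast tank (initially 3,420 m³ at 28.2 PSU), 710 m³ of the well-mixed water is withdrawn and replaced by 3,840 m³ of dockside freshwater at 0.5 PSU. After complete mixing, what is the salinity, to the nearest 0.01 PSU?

Remaining after removal: 2,710 m³ at 28.2 PSU (salt = 76,422)
After addition: salt = 76,422 + 3,840×0.5 = 78,342; volume = 6,550 m³
S = 78,342 / 6,550 = 11.9606 PSU

11.96 PSU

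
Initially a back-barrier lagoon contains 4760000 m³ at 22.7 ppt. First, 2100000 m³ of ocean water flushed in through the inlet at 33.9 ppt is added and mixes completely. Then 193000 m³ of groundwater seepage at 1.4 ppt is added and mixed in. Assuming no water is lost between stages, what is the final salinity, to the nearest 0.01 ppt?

Mass of salt is conserved:
Initial salt = 4,760,000×22.7 = 108,052,000
After stage 1: salt = 108,052,000 + 2,100,000×33.9 = 179,242,000; volume = 6,860,000 m³; S = 26.129 ppt
After stage 2: salt = 179,242,000 + 193,000×1.4 = 179,512,200; volume = 7,053,000 m³
S = 179,512,200 / 7,053,000 = 25.4519 ppt

25.45 ppt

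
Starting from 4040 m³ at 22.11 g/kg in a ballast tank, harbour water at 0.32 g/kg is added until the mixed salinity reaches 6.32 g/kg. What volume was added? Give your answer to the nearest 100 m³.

10600 m³

Salt balance: 4,040×22.11 + V×0.32 = (4,040+V)×6.32
89,324.4 + 0.32V = 25,532.8 + 6.32V
63,791.6 = 6V
V = 10,631.93 m³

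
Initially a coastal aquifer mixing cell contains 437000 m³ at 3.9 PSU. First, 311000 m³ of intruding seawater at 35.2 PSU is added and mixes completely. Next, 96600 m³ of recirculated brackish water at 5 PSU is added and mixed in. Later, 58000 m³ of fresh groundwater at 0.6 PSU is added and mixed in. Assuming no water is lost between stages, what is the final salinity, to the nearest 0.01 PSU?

14.59 PSU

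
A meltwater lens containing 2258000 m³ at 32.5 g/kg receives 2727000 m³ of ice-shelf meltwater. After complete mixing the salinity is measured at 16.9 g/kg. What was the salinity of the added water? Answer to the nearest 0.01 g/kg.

Salt balance: 2,258,000×32.5 + 2,727,000×S = 4,985,000×16.9
73,385,000 + 2,727,000·S = 84,246,500
S = (84,246,500 − 73,385,000) / 2,727,000 = 3.9829 g/kg

3.98 g/kg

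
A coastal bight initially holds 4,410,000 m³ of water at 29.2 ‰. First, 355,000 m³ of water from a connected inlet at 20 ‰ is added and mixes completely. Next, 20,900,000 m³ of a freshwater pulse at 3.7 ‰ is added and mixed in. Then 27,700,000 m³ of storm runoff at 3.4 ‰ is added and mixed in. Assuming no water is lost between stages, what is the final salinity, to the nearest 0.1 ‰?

5.8 ‰

Weighted by volume,
Initial salt = 4,410,000×29.2 = 128,772,000
After stage 1: salt = 128,772,000 + 355,000×20 = 135,872,000; volume = 4,765,000 m³; S = 28.515 ‰
After stage 2: salt = 135,872,000 + 20,900,000×3.7 = 213,202,000; volume = 25,665,000 m³; S = 8.307 ‰
After stage 3: salt = 213,202,000 + 27,700,000×3.4 = 307,382,000; volume = 53,365,000 m³
S = 307,382,000 / 53,365,000 = 5.76 ‰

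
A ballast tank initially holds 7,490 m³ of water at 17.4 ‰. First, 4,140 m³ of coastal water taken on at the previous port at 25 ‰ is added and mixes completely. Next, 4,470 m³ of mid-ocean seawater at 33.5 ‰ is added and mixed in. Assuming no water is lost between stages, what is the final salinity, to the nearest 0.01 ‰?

Mass of salt is conserved:
Initial salt = 7,490×17.4 = 130,326
After stage 1: salt = 130,326 + 4,140×25 = 233,826; volume = 11,630 m³; S = 20.105 ‰
After stage 2: salt = 233,826 + 4,470×33.5 = 383,571; volume = 16,100 m³
S = 383,571 / 16,100 = 23.8243 ‰

23.82 ‰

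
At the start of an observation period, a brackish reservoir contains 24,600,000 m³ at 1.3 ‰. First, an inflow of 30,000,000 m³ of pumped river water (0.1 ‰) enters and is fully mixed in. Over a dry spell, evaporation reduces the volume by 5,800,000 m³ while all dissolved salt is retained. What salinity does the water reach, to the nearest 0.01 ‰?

After mixing: salt = 24,600,000×1.3 + 30,000,000×0.1 = 34,980,000; volume = 54,600,000 m³
After evaporation: salt unchanged = 34,980,000; volume = 54,600,000 − 5,800,000 = 48,800,000 m³
S = 34,980,000 / 48,800,000 = 0.7168 ‰

0.72 ‰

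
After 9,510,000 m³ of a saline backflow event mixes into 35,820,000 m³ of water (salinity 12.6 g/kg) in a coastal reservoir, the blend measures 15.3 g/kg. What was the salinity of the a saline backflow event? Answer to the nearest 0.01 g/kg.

25.47 g/kg

Salt balance: 35,820,000×12.6 + 9,510,000×S = 45,330,000×15.3
451,332,000 + 9,510,000·S = 693,549,000
S = (693,549,000 − 451,332,000) / 9,510,000 = 25.4697 g/kg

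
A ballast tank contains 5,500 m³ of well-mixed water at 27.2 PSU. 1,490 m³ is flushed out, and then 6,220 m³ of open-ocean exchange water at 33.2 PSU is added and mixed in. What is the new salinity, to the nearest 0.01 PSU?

Remaining after removal: 4,010 m³ at 27.2 PSU (salt = 109,072)
After addition: salt = 109,072 + 6,220×33.2 = 315,576; volume = 10,230 m³
S = 315,576 / 10,230 = 30.8481 PSU

30.85 PSU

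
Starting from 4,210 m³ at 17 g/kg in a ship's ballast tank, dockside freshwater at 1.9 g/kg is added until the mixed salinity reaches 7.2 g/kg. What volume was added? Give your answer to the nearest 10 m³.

7780 m³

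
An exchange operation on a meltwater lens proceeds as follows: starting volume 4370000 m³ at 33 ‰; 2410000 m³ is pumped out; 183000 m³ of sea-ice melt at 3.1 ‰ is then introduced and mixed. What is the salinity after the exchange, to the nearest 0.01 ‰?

Remaining after removal: 1,960,000 m³ at 33 ‰ (salt = 64,680,000)
After addition: salt = 64,680,000 + 183,000×3.1 = 65,247,300; volume = 2,143,000 m³
S = 65,247,300 / 2,143,000 = 30.4467 ‰

30.45 ‰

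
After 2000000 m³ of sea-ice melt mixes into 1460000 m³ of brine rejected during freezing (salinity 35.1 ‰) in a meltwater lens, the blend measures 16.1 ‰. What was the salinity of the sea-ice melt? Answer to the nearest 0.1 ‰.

2.2 ‰

Salt balance: 1,460,000×35.1 + 2,000,000×S = 3,460,000×16.1
51,246,000 + 2,000,000·S = 55,706,000
S = (55,706,000 − 51,246,000) / 2,000,000 = 2.23 ‰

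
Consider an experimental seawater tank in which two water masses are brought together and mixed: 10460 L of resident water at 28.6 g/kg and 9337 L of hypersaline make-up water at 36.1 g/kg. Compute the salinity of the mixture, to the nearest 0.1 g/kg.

Mass of salt is conserved:
salt = 10,460×28.6 + 9,337×36.1 = 299,156 + 337,065.7 = 636,221.7
volume = 10,460 + 9,337 = 19,797 L
S = 636,221.7 / 19,797 = 32.137 g/kg

32.1 g/kg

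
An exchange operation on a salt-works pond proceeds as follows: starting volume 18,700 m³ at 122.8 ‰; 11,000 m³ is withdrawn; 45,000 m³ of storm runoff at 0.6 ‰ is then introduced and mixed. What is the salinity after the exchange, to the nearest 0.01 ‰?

Remaining after removal: 7,700 m³ at 122.8 ‰ (salt = 945,560)
After addition: salt = 945,560 + 45,000×0.6 = 972,560; volume = 52,700 m³
S = 972,560 / 52,700 = 18.4546 ‰

18.45 ‰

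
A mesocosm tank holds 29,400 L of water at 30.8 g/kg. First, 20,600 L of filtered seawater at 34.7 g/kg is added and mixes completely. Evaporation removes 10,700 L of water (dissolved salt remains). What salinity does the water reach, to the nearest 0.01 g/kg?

41.23 g/kg

After mixing: salt = 29,400×30.8 + 20,600×34.7 = 1,620,340; volume = 50,000 L
After evaporation: salt unchanged = 1,620,340; volume = 50,000 − 10,700 = 39,300 L
S = 1,620,340 / 39,300 = 41.23 g/kg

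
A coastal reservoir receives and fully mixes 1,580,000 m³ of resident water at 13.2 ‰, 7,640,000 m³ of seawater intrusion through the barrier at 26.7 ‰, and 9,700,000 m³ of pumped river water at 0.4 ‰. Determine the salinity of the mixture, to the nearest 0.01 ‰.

Mass of salt is conserved:
salt = 1,580,000×13.2 + 7,640,000×26.7 + 9,700,000×0.4 = 20,856,000 + 203,988,000 + 3,880,000 = 228,724,000
volume = 1,580,000 + 7,640,000 + 9,700,000 = 18,920,000 m³
S = 228,724,000 / 18,920,000 = 12.089 ‰

12.09 ‰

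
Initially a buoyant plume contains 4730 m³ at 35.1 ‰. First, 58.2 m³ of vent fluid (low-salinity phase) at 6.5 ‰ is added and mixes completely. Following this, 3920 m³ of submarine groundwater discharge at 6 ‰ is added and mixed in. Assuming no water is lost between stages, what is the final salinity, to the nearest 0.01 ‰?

Conserving salt mass:
Initial salt = 4,730×35.1 = 166,023
After stage 1: salt = 166,023 + 58.2×6.5 = 166,401.3; volume = 4,788.2 m³; S = 34.752 ‰
After stage 2: salt = 166,401.3 + 3,920×6 = 189,921.3; volume = 8,708.2 m³
S = 189,921.3 / 8,708.2 = 21.8095 ‰

21.81 ‰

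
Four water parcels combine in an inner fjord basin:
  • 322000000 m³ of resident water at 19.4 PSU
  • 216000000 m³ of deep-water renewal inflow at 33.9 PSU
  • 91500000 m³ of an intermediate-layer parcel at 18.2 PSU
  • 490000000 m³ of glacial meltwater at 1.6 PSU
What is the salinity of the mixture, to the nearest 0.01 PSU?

Weighted by volume,
salt = 322,000,000×19.4 + 216,000,000×33.9 + 91,500,000×18.2 + 490,000,000×1.6 = 6,246,800,000 + 7,322,400,000 + 1,665,300,000 + 784,000,000 = 16,018,500,000
volume = 322,000,000 + 216,000,000 + 91,500,000 + 490,000,000 = 1,119,500,000 m³
S = 16,018,500,000 / 1,119,500,000 = 14.3086 PSU

14.31 PSU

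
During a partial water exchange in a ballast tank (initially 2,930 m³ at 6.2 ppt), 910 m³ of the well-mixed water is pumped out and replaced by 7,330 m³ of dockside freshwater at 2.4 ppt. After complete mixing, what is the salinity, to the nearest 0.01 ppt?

Remaining after removal: 2,020 m³ at 6.2 ppt (salt = 12,524)
After addition: salt = 12,524 + 7,330×2.4 = 30,116; volume = 9,350 m³
S = 30,116 / 9,350 = 3.221 ppt

3.22 ppt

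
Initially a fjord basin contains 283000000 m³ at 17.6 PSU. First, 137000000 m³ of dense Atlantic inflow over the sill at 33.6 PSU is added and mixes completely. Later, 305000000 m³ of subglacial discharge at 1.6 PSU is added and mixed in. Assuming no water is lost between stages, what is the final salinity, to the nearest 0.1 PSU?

By conservation of dissolved salt,
Initial salt = 283,000,000×17.6 = 4,980,800,000
After stage 1: salt = 4,980,800,000 + 137,000,000×33.6 = 9,584,000,000; volume = 420,000,000 m³; S = 22.819 PSU
After stage 2: salt = 9,584,000,000 + 305,000,000×1.6 = 10,072,000,000; volume = 725,000,000 m³
S = 10,072,000,000 / 725,000,000 = 13.8924 PSU

13.9 PSU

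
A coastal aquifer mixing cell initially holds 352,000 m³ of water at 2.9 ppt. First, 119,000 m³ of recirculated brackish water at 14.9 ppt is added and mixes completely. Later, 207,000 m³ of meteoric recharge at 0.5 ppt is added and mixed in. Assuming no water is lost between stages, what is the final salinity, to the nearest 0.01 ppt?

Salt balance:
Initial salt = 352,000×2.9 = 1,020,800
After stage 1: salt = 1,020,800 + 119,000×14.9 = 2,793,900; volume = 471,000 m³; S = 5.932 ppt
After stage 2: salt = 2,793,900 + 207,000×0.5 = 2,897,400; volume = 678,000 m³
S = 2,897,400 / 678,000 = 4.2735 ppt

4.27 ppt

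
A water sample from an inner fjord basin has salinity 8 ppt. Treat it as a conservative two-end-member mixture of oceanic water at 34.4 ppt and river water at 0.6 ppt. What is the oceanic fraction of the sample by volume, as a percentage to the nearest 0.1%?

21.9%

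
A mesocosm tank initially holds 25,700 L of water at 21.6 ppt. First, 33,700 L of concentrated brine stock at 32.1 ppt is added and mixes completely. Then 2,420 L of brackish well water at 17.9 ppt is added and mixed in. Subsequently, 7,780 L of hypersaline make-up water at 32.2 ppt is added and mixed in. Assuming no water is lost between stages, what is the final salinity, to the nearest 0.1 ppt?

27.7 ppt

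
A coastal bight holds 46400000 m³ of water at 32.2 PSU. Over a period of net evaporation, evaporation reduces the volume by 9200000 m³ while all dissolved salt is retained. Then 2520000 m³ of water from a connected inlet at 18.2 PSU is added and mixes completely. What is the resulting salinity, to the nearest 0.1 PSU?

38.8 PSU

After evaporation: salt = 46,400,000×32.2 = 1,494,080,000; volume = 46,400,000 − 9,200,000 = 37,200,000 m³
After mixing: salt = 1,494,080,000 + 2,520,000×18.2 = 1,539,944,000; volume = 37,200,000 + 2,520,000 = 39,720,000 m³
S = 1,539,944,000 / 39,720,000 = 38.77 PSU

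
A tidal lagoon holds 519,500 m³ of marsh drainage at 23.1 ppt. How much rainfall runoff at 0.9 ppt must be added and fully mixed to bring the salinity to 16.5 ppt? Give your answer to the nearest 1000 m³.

Salt balance: 519,500×23.1 + V×0.9 = (519,500+V)×16.5
12,000,450 + 0.9V = 8,571,750 + 16.5V
3,428,700 = 15.6V
V = 219,788.46 m³

220000 m³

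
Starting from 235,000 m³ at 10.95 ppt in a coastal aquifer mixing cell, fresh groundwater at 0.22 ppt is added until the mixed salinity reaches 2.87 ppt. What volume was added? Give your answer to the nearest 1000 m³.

Salt balance: 235,000×10.95 + V×0.22 = (235,000+V)×2.87
2,573,250 + 0.22V = 674,450 + 2.87V
1,898,800 = 2.65V
V = 716,528.3 m³

717000 m³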